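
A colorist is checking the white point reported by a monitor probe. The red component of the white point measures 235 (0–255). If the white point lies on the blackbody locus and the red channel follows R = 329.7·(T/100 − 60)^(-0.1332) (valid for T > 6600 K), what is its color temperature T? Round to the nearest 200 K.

(t − 60)^(-0.1332) = 235/329.7 = 0.71277.
t − 60 = 0.71277^(1/-0.1332) = 0.71277^(-7.508) = 12.705, so t = 72.705.
T = 100·t = 7271 K → 7200 K to the nearest 200 K.

7200 K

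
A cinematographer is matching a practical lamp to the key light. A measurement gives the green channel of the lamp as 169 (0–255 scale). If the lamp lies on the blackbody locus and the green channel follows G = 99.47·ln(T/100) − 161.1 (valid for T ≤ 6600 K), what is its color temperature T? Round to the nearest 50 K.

2750 K

ln t = (169 + 161.1) / 99.47 = 3.3186.
t = e^3.3186 = 27.621.
T = 100·t = 2762 K → 2750 K to the nearest 50 K.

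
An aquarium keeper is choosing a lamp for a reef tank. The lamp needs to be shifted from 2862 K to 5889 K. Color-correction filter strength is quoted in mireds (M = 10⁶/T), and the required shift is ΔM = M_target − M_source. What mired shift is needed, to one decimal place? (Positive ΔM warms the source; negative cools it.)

-179.6 mireds

M_source = 10⁶/2862 = 349.406; M_target = 10⁶/5889 = 169.808.
ΔM = 169.808 − 349.406 = -179.598 → -179.6 mireds, a cooling shift.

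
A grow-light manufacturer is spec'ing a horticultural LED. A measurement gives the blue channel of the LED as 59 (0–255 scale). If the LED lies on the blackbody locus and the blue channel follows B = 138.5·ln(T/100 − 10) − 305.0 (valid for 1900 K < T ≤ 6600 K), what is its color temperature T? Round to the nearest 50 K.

ln(t − 10) = (59 + 305.0) / 138.5 = 2.6282.
t − 10 = e^2.6282 = 13.848, so t = 23.848.
T = 100·t = 2385 K → 2400 K to the nearest 50 K.

2400 K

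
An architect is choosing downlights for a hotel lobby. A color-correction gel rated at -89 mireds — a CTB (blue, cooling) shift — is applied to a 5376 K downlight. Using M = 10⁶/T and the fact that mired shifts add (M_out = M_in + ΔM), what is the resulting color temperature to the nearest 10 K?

M_in = 10⁶/5376 = 186.01 mireds.
M_out = 186.01 + (-89) = 97.01 mireds.
T_out = 10⁶/97.01 = 10308.0 K → 10310 K.

10310 K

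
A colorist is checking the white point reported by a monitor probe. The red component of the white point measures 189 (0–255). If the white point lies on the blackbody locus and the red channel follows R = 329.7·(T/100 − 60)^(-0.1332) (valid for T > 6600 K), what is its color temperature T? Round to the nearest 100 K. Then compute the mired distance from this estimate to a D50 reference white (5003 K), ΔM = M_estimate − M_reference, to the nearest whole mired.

-120 mireds

(t − 60)^(-0.1332) = 189/329.7 = 0.57325.
t − 60 = 0.57325^(1/-0.1332) = 0.57325^(-7.508) = 65.199, so t = 125.199.
T = 100·t = 12520 K → 12500 K to the nearest 100 K.
M_estimate = 10⁶/12500 = 80.00; M_reference = 10⁶/5003 = 199.88.
ΔM = 80.00 − 199.88 = -119.88 → -120 mireds.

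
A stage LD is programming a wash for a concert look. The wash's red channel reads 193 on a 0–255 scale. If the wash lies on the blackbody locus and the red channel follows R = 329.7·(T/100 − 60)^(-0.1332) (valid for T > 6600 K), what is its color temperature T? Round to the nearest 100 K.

(t − 60)^(-0.1332) = 193/329.7 = 0.58538.
t − 60 = 0.58538^(1/-0.1332) = 0.58538^(-7.508) = 55.713, so t = 115.713.
T = 100·t = 11571 K → 11600 K to the nearest 100 K.

11600 K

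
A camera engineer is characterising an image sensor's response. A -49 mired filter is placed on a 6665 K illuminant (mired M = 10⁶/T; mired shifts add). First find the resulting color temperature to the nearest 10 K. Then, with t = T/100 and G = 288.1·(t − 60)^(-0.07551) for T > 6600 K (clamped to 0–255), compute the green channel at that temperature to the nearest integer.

M_in = 10⁶/6665 = 150.04; M_out = 150.04 + (-49) = 101.04.
T_out = 10⁶/101.04 = 9897.3 K → 9900 K; t = 99.
G = 288.1·(99 − 60)^(-0.07551) = 288.1·39^(-0.07551) = 288.1·0.75833 = 218.475.
Rounded: 218.

218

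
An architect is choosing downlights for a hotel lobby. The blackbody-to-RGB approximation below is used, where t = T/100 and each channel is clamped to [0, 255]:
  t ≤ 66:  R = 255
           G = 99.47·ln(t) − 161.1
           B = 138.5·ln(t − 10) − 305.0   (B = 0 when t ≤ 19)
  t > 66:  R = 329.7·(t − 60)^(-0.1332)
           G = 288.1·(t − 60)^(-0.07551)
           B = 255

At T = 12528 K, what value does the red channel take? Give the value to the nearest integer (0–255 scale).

t = 12528/100 = 125.28; the t > 66 branch applies.
R = 329.7·(125.28 − 60)^(-0.1332) = 329.7·65.28^(-0.1332) = 329.7·0.57315 = 188.969.
Rounded: 189.

189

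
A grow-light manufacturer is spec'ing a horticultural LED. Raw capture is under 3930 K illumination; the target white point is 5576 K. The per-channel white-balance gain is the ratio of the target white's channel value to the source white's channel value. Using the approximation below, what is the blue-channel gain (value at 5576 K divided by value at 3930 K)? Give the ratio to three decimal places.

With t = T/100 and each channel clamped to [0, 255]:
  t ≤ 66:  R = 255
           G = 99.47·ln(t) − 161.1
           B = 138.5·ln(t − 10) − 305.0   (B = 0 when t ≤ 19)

1.379

At 3930 K (t = 39.3):
  B = 138.5·ln(39.3 − 10) − 305.0 = 138.5·ln 29.3 − 305.0 = 138.5·3.3776 − 305.0 = 162.796.
At 5576 K (t = 55.76):
  B = 138.5·ln(55.76 − 10) − 305.0 = 138.5·ln 45.76 − 305.0 = 138.5·3.8234 − 305.0 = 224.542.
Gain = 224.542 / 162.796 = 1.3793 → 1.379.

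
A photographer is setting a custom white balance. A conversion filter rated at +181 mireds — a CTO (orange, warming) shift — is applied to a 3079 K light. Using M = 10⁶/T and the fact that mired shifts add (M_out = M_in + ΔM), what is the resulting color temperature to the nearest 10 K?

M_in = 10⁶/3079 = 324.78 mireds.
M_out = 324.78 + (+181) = 505.78 mireds.
T_out = 10⁶/505.78 = 1977.1 K → 1980 K.

1980 K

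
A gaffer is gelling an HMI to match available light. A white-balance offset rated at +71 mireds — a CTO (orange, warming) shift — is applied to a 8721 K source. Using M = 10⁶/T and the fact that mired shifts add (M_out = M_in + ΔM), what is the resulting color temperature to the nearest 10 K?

5390 K

M_in = 10⁶/8721 = 114.67 mireds.
M_out = 114.67 + (+71) = 185.67 mireds.
T_out = 10⁶/185.67 = 5386.0 K → 5390 K.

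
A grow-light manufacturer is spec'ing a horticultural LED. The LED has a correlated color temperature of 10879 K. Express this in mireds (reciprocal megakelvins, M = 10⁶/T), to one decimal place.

91.9 mireds

M = 10⁶ / 10879 = 91.920 → 91.9 mireds.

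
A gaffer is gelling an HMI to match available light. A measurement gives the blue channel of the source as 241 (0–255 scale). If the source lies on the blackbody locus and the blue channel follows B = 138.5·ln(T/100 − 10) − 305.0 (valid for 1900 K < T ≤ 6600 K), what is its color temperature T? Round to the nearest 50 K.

6150 K

ln(t − 10) = (241 + 305.0) / 138.5 = 3.9422.
t − 10 = e^3.9422 = 51.534, so t = 61.534.
T = 100·t = 6153 K → 6150 K to the nearest 50 K.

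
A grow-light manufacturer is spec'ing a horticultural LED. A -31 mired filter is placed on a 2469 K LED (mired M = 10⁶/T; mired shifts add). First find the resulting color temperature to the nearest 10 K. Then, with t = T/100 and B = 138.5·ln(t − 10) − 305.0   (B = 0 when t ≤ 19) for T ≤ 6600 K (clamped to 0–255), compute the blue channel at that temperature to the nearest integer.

85

M_in = 10⁶/2469 = 405.02; M_out = 405.02 + (-31) = 374.02.
T_out = 10⁶/374.02 = 2673.6 K → 2670 K; t = 26.7.
B = 138.5·ln(26.7 − 10) − 305.0 = 138.5·ln 16.7 − 305.0 = 138.5·2.8154 − 305.0 = 84.934.
Rounded: 85.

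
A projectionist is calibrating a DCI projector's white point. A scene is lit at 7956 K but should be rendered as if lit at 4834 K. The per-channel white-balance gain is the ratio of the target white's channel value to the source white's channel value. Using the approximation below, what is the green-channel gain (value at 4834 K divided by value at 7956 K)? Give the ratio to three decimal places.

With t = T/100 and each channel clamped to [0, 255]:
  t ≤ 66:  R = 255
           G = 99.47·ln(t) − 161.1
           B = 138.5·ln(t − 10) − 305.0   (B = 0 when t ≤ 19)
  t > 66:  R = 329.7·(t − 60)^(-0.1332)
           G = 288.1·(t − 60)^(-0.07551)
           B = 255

At 7956 K (t = 79.56):
  G = 288.1·(79.56 − 60)^(-0.07551) = 288.1·19.56^(-0.07551) = 288.1·0.79889 = 230.161.
At 4834 K (t = 48.34):
  G = 99.47·ln 48.34 − 161.1 = 99.47·3.8783 − 161.1 = 224.670.
Gain = 224.670 / 230.161 = 0.9761 → 0.976.

0.976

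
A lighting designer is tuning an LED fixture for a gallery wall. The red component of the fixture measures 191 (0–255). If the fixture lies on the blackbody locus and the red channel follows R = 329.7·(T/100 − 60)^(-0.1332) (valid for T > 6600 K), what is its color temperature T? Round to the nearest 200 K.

12000 K

(t − 60)^(-0.1332) = 191/329.7 = 0.57931.
t − 60 = 0.57931^(1/-0.1332) = 0.57931^(-7.508) = 60.245, so t = 120.245.
T = 100·t = 12025 K → 12000 K to the nearest 200 K.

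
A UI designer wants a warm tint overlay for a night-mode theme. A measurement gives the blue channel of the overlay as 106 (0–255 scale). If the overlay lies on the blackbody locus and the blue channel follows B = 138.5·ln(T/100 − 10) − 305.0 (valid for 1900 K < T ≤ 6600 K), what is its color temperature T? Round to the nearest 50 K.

ln(t − 10) = (106 + 305.0) / 138.5 = 2.9675.
t − 10 = e^2.9675 = 19.443, so t = 29.443.
T = 100·t = 2944 K → 2950 K to the nearest 50 K.

2950 K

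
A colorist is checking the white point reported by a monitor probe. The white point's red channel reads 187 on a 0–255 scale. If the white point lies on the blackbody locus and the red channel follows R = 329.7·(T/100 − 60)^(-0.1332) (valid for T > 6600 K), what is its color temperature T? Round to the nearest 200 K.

(t − 60)^(-0.1332) = 187/329.7 = 0.56718.
t − 60 = 0.56718^(1/-0.1332) = 0.56718^(-7.508) = 70.620, so t = 130.620.
T = 100·t = 13062 K → 13000 K to the nearest 200 K.

13000 K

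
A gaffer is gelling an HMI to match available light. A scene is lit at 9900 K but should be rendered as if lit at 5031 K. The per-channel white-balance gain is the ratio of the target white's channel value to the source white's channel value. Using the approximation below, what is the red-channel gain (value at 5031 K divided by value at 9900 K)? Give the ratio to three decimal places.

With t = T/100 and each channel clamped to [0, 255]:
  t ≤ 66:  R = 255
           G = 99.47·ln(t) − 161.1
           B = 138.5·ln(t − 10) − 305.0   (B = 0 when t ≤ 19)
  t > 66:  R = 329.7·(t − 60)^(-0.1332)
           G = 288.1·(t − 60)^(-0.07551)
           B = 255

At 9900 K (t = 99):
  R = 329.7·(99 − 60)^(-0.1332) = 329.7·39^(-0.1332) = 329.7·0.61386 = 202.390.
At 5031 K (t = 50.31):
  R = 255 by definition for t ≤ 66.
Gain = 255.000 / 202.390 = 1.2599 → 1.260.

1.260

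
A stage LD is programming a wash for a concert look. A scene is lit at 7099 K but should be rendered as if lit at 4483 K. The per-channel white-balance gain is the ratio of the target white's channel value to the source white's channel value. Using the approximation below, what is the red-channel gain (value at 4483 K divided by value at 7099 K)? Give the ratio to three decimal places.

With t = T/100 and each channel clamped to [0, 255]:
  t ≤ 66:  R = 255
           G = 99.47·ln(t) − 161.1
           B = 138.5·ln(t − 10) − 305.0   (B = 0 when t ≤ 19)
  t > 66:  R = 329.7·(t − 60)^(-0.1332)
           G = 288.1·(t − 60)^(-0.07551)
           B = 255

At 7099 K (t = 70.99):
  R = 329.7·(70.99 − 60)^(-0.1332) = 329.7·10.99^(-0.1332) = 329.7·0.72667 = 239.584.
At 4483 K (t = 44.83):
  R = 255 by definition for t ≤ 66.
Gain = 255.000 / 239.584 = 1.0643 → 1.064.

1.064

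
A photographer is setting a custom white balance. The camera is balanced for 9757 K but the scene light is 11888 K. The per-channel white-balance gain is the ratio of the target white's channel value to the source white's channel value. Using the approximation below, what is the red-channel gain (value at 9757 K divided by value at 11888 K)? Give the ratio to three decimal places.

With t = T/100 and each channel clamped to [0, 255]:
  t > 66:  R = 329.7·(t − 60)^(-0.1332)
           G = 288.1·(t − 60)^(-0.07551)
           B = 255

1.062

At 11888 K (t = 118.88):
  R = 329.7·(118.88 − 60)^(-0.1332) = 329.7·58.88^(-0.1332) = 329.7·0.58109 = 191.584.
At 9757 K (t = 97.57):
  R = 329.7·(97.57 − 60)^(-0.1332) = 329.7·37.57^(-0.1332) = 329.7·0.61692 = 203.400.
Gain = 203.400 / 191.584 = 1.0617 → 1.062.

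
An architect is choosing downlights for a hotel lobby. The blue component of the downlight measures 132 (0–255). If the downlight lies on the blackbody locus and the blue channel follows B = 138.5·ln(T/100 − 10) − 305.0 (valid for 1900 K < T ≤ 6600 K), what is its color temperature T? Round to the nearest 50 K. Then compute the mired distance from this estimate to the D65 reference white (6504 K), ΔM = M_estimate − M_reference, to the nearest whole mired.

ln(t − 10) = (132 + 305.0) / 138.5 = 3.1552.
t − 10 = e^3.1552 = 23.459, so t = 33.459.
T = 100·t = 3346 K → 3350 K to the nearest 50 K.
M_estimate = 10⁶/3350 = 298.51; M_reference = 10⁶/6504 = 153.75.
ΔM = 298.51 − 153.75 = 144.76 → +145 mireds.

+145 mireds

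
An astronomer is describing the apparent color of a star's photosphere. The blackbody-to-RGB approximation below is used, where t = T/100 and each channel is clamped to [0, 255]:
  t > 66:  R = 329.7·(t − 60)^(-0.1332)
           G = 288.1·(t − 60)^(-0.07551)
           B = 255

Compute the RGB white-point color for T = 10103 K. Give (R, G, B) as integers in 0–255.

(201, 218, 255)

t = 10103/100 = 101.03; the t > 66 branch applies.
R = 329.7·(101.03 − 60)^(-0.1332) = 329.7·41.03^(-0.1332) = 329.7·0.60973 = 201.027.
G = 288.1·(101.03 − 60)^(-0.07551) = 288.1·41.03^(-0.07551) = 288.1·0.75543 = 217.640.
B = 255 by definition for t > 66.
Rounded: (201, 218, 255).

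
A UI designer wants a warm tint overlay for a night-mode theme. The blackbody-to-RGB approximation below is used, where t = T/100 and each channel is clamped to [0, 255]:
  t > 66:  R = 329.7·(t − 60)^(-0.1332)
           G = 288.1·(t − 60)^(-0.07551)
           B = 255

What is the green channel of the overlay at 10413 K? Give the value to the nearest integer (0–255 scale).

216

t = 10413/100 = 104.13; the t > 66 branch applies.
G = 288.1·(104.13 − 60)^(-0.07551) = 288.1·44.13^(-0.07551) = 288.1·0.75129 = 216.446.
Rounded: 216.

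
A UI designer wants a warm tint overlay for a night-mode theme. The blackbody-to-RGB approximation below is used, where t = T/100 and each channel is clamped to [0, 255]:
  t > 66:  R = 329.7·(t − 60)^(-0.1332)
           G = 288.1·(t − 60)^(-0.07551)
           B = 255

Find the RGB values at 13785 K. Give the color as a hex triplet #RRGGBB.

#B9CFFF

t = 13785/100 = 137.85; the t > 66 branch applies.
R = 329.7·(137.85 − 60)^(-0.1332) = 329.7·77.85^(-0.1332) = 329.7·0.55987 = 184.588.
G = 288.1·(137.85 − 60)^(-0.07551) = 288.1·77.85^(-0.07551) = 288.1·0.71977 = 207.364.
B = 255 by definition for t > 66.
Rounded: (185, 207, 255).
In hex: #B9CFFF.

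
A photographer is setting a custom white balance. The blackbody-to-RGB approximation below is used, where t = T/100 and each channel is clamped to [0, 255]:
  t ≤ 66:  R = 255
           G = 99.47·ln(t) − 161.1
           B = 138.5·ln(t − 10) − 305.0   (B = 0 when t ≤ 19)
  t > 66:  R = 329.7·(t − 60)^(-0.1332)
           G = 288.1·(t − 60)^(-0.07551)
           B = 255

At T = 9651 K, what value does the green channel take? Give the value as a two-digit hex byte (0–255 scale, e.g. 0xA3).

0xDC

t = 9651/100 = 96.51; the t > 66 branch applies.
G = 288.1·(96.51 − 60)^(-0.07551) = 288.1·36.51^(-0.07551) = 288.1·0.76212 = 219.566.
Rounded: 220; in hex, 0xDC.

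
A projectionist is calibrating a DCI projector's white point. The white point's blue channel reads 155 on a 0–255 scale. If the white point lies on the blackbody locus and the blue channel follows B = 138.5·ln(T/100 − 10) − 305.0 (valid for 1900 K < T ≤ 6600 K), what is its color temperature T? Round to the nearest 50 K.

3750 K

ln(t − 10) = (155 + 305.0) / 138.5 = 3.3213.
t − 10 = e^3.3213 = 27.696, so t = 37.696.
T = 100·t = 3770 K → 3750 K to the nearest 50 K.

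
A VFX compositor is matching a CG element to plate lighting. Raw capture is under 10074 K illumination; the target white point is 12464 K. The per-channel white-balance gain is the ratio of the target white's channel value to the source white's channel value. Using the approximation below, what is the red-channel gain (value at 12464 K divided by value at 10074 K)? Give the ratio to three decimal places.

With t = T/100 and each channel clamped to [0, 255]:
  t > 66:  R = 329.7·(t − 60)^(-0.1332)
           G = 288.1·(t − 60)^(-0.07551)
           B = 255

At 10074 K (t = 100.74):
  R = 329.7·(100.74 − 60)^(-0.1332) = 329.7·40.74^(-0.1332) = 329.7·0.61030 = 201.217.
At 12464 K (t = 124.64):
  R = 329.7·(124.64 − 60)^(-0.1332) = 329.7·64.64^(-0.1332) = 329.7·0.57391 = 189.217.
Gain = 189.217 / 201.217 = 0.9404 → 0.940.

0.940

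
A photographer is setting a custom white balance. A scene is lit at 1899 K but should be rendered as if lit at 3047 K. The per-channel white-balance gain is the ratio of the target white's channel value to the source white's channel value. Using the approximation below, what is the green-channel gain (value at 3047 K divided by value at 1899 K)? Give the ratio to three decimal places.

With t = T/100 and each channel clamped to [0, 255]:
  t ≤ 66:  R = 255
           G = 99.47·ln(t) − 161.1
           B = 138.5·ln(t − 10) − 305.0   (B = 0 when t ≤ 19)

At 1899 K (t = 18.99):
  G = 99.47·ln 18.99 − 161.1 = 99.47·2.9439 − 161.1 = 131.731.
At 3047 K (t = 30.47):
  G = 99.47·ln 30.47 − 161.1 = 99.47·3.4167 − 161.1 = 178.763.
Gain = 178.763 / 131.731 = 1.3570 → 1.357.

1.357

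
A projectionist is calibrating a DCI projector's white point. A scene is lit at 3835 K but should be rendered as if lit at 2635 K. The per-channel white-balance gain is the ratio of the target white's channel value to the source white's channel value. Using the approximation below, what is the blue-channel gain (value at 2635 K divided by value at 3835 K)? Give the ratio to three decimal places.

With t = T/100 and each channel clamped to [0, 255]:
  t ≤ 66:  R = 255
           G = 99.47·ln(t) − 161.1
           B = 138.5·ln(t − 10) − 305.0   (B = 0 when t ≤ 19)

0.518

At 3835 K (t = 38.35):
  B = 138.5·ln(38.35 − 10) − 305.0 = 138.5·ln 28.35 − 305.0 = 138.5·3.3446 − 305.0 = 158.231.
At 2635 K (t = 26.35):
  B = 138.5·ln(26.35 − 10) − 305.0 = 138.5·ln 16.35 − 305.0 = 138.5·2.7942 − 305.0 = 82.001.
Gain = 82.001 / 158.231 = 0.5182 → 0.518.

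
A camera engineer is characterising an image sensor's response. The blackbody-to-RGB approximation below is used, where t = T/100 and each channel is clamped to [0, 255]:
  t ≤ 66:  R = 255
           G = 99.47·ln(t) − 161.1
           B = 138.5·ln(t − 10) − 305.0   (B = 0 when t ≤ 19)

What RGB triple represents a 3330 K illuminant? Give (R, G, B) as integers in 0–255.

t = 3330/100 = 33.3; the t ≤ 66 branch applies.
R = 255 by definition for t ≤ 66.
G = 99.47·ln 33.3 − 161.1 = 99.47·3.5056 − 161.1 = 187.598.
B = 138.5·ln(33.3 − 10) − 305.0 = 138.5·ln 23.3 − 305.0 = 138.5·3.1485 − 305.0 = 131.061.
Rounded: (255, 188, 131).

(255, 188, 131)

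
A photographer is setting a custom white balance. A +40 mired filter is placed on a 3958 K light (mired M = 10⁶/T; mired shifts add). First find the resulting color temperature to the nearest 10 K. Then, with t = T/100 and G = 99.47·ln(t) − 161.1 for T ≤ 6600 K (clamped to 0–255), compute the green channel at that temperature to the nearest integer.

M_in = 10⁶/3958 = 252.65; M_out = 252.65 + (+40) = 292.65.
T_out = 10⁶/292.65 = 3417.0 K → 3420 K; t = 34.2.
G = 99.47·ln 34.2 − 161.1 = 99.47·3.5322 − 161.1 = 190.250.
Rounded: 190.

190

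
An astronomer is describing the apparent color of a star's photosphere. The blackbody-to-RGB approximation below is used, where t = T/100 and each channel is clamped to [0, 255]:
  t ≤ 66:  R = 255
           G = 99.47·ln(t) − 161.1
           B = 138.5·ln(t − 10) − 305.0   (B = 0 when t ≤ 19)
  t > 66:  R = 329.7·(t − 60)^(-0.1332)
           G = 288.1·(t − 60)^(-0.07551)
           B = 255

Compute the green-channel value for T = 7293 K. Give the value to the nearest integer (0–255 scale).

237

t = 7293/100 = 72.93; the t > 66 branch applies.
G = 288.1·(72.93 − 60)^(-0.07551) = 288.1·12.93^(-0.07551) = 288.1·0.82426 = 237.469.
Rounded: 237.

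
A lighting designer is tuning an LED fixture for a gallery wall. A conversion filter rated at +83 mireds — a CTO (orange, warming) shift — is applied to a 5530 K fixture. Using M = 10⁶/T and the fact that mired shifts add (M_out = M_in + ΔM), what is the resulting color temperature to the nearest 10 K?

M_in = 10⁶/5530 = 180.83 mireds.
M_out = 180.83 + (+83) = 263.83 mireds.
T_out = 10⁶/263.83 = 3790.3 K → 3790 K.

3790 K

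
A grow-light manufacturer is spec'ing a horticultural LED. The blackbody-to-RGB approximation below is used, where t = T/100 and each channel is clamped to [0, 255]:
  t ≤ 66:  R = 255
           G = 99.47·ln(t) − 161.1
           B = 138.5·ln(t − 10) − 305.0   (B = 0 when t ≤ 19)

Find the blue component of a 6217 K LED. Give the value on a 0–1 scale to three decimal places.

t = 6217/100 = 62.17; the t ≤ 66 branch applies.
B = 138.5·ln(62.17 − 10) − 305.0 = 138.5·ln 52.17 − 305.0 = 138.5·3.9545 − 305.0 = 242.699.
On a 0–1 scale: 242.699/255 = 0.9518 → 0.952.

0.952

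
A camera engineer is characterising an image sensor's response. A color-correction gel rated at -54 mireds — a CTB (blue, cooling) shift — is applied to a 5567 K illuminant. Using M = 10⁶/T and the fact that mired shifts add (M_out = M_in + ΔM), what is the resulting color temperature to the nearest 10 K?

7960 K

M_in = 10⁶/5567 = 179.63 mireds.
M_out = 179.63 + (-54) = 125.63 mireds.
T_out = 10⁶/125.63 = 7959.9 K → 7960 K.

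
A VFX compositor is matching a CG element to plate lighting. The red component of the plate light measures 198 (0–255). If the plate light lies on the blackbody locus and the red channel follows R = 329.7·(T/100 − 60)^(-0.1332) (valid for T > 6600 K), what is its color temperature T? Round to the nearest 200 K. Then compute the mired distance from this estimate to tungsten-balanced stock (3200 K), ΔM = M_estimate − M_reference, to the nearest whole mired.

-218 mireds

(t − 60)^(-0.1332) = 198/329.7 = 0.60055.
t − 60 = 0.60055^(1/-0.1332) = 0.60055^(-7.508) = 45.980, so t = 105.980.
T = 100·t = 10598 K → 10600 K to the nearest 200 K.
M_estimate = 10⁶/10600 = 94.34; M_reference = 10⁶/3200 = 312.50.
ΔM = 94.34 − 312.50 = -218.16 → -218 mireds.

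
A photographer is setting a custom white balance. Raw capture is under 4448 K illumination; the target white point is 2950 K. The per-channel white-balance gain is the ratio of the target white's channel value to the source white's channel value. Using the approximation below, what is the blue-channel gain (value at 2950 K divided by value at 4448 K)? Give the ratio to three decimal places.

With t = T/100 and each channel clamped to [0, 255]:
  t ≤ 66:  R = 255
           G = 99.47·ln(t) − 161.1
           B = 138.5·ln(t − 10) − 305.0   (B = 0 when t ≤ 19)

0.574

At 4448 K (t = 44.48):
  B = 138.5·ln(44.48 − 10) − 305.0 = 138.5·ln 34.48 − 305.0 = 138.5·3.5404 − 305.0 = 185.343.
At 2950 K (t = 29.5):
  B = 138.5·ln(29.5 − 10) − 305.0 = 138.5·ln 19.5 − 305.0 = 138.5·2.9704 − 305.0 = 106.402.
Gain = 106.402 / 185.343 = 0.5741 → 0.574.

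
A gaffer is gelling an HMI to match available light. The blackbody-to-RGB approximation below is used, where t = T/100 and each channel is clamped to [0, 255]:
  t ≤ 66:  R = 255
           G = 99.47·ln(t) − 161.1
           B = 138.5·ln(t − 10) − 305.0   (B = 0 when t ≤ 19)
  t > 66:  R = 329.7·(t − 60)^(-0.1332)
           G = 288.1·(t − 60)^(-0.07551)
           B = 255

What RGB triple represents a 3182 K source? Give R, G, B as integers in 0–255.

t = 3182/100 = 31.82; the t ≤ 66 branch applies.
R = 255 by definition for t ≤ 66.
G = 99.47·ln 31.82 − 161.1 = 99.47·3.4601 − 161.1 = 183.076.
B = 138.5·ln(31.82 − 10) − 305.0 = 138.5·ln 21.82 − 305.0 = 138.5·3.0828 − 305.0 = 121.972.
Rounded: (255, 183, 122).

R=255, G=183, B=122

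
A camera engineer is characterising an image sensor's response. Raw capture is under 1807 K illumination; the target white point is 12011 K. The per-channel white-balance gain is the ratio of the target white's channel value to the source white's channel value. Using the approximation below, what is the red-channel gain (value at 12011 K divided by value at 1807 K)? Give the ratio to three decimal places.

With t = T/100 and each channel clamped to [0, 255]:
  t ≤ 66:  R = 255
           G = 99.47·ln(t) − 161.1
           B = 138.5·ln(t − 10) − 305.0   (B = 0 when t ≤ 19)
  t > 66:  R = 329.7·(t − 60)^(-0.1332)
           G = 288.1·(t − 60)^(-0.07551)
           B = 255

0.749

At 1807 K (t = 18.07):
  R = 255 by definition for t ≤ 66.
At 12011 K (t = 120.11):
  R = 329.7·(120.11 − 60)^(-0.1332) = 329.7·60.11^(-0.1332) = 329.7·0.57949 = 191.057.
Gain = 191.057 / 255.000 = 0.7492 → 0.749.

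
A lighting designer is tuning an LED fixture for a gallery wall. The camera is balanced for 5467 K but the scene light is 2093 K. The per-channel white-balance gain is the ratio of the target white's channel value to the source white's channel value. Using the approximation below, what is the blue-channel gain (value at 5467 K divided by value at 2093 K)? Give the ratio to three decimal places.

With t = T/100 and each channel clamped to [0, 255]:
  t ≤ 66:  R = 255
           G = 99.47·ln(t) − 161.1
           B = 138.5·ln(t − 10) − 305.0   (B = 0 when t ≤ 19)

At 2093 K (t = 20.93):
  B = 138.5·ln(20.93 − 10) − 305.0 = 138.5·ln 10.93 − 305.0 = 138.5·2.3915 − 305.0 = 26.224.
At 5467 K (t = 54.67):
  B = 138.5·ln(54.67 − 10) − 305.0 = 138.5·ln 44.67 − 305.0 = 138.5·3.7993 − 305.0 = 221.203.
Gain = 221.203 / 26.224 = 8.4350 → 8.435.

8.435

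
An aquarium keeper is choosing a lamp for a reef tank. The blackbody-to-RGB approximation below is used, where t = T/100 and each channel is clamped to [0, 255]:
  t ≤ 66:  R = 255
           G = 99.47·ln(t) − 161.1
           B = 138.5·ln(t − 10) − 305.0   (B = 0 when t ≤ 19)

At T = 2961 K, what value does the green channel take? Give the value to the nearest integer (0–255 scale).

t = 2961/100 = 29.61; the t ≤ 66 branch applies.
G = 99.47·ln 29.61 − 161.1 = 99.47·3.3881 − 161.1 = 175.916.
Rounded: 176.

176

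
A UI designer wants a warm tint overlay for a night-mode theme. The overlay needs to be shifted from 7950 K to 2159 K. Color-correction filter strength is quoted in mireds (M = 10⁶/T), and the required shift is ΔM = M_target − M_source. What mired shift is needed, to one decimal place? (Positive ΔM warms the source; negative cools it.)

+337.4 mireds

M_source = 10⁶/7950 = 125.786; M_target = 10⁶/2159 = 463.177.
ΔM = 463.177 − 125.786 = 337.391 → +337.4 mireds, a warming shift.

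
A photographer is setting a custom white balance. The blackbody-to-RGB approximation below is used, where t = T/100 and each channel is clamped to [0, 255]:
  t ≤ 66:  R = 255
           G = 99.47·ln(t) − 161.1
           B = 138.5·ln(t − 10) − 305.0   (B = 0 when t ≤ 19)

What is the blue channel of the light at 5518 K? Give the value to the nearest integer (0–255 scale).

t = 5518/100 = 55.18; the t ≤ 66 branch applies.
B = 138.5·ln(55.18 − 10) − 305.0 = 138.5·ln 45.18 − 305.0 = 138.5·3.8107 − 305.0 = 222.776.
Rounded: 223.

223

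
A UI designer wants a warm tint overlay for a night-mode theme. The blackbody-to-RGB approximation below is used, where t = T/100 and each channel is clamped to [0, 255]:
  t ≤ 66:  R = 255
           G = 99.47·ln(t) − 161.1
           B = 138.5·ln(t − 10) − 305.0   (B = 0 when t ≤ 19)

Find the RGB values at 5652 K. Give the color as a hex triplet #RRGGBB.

#FFF0E3

t = 5652/100 = 56.52; the t ≤ 66 branch applies.
R = 255 by definition for t ≤ 66.
G = 99.47·ln 56.52 − 161.1 = 99.47·4.0346 − 161.1 = 240.221.
B = 138.5·ln(56.52 − 10) − 305.0 = 138.5·ln 46.52 − 305.0 = 138.5·3.8399 − 305.0 = 226.824.
Rounded: (255, 240, 227).
In hex: #FFF0E3.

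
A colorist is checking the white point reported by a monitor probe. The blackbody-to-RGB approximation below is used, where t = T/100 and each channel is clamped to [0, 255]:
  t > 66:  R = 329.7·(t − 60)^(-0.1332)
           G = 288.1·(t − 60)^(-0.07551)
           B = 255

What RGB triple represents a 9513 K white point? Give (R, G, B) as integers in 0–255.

(205, 220, 255)

t = 9513/100 = 95.13; the t > 66 branch applies.
R = 329.7·(95.13 − 60)^(-0.1332) = 329.7·35.13^(-0.1332) = 329.7·0.62247 = 205.227.
G = 288.1·(95.13 − 60)^(-0.07551) = 288.1·35.13^(-0.07551) = 288.1·0.76434 = 220.206.
B = 255 by definition for t > 66.
Rounded: (205, 220, 255).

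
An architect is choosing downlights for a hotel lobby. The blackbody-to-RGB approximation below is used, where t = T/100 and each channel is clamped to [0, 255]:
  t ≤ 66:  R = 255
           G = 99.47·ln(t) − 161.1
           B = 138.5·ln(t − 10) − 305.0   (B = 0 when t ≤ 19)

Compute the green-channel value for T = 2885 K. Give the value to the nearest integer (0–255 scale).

t = 2885/100 = 28.85; the t ≤ 66 branch applies.
G = 99.47·ln 28.85 − 161.1 = 99.47·3.3621 − 161.1 = 173.329.
Rounded: 173.

173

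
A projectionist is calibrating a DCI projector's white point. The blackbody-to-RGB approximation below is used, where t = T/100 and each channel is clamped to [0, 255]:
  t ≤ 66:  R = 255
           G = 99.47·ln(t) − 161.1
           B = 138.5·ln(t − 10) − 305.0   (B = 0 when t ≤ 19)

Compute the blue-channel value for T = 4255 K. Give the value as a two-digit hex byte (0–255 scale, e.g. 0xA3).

0xB1

t = 4255/100 = 42.55; the t ≤ 66 branch applies.
B = 138.5·ln(42.55 − 10) − 305.0 = 138.5·ln 32.55 − 305.0 = 138.5·3.4828 − 305.0 = 177.365.
Rounded: 177; in hex, 0xB1.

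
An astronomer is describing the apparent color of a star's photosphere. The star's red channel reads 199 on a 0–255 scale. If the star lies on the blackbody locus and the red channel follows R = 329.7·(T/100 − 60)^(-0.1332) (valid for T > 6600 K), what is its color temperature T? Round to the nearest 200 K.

(t − 60)^(-0.1332) = 199/329.7 = 0.60358.
t − 60 = 0.60358^(1/-0.1332) = 0.60358^(-7.508) = 44.273, so t = 104.273.
T = 100·t = 10427 K → 10400 K to the nearest 200 K.

10400 K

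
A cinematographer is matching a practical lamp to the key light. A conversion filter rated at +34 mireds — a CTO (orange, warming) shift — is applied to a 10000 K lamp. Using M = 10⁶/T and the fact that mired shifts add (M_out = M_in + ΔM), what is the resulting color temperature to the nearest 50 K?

7450 K

M_in = 10⁶/10000 = 100.00 mireds.
M_out = 100.00 + (+34) = 134.00 mireds.
T_out = 10⁶/134.00 = 7462.7 K → 7450 K.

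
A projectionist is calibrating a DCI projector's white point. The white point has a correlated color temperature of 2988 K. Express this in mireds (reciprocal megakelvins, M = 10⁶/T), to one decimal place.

334.7 mireds

M = 10⁶ / 2988 = 334.672 → 334.7 mireds.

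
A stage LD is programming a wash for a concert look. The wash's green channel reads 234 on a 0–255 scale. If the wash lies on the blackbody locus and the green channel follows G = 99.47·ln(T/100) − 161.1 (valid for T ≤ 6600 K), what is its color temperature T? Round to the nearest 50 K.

ln t = (234 + 161.1) / 99.47 = 3.9721.
t = e^3.9721 = 53.093.
T = 100·t = 5309 K → 5300 K to the nearest 50 K.

5300 K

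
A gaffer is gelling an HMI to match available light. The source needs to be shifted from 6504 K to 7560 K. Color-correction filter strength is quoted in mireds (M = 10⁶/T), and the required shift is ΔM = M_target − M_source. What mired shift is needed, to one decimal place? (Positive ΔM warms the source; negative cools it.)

M_source = 10⁶/6504 = 153.752; M_target = 10⁶/7560 = 132.275.
ΔM = 132.275 − 153.752 = -21.476 → -21.5 mireds, a cooling shift.

-21.5 mireds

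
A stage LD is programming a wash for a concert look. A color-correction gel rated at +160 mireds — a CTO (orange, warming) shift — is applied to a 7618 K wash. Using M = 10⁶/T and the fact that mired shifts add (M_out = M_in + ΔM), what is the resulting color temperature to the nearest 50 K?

M_in = 10⁶/7618 = 131.27 mireds.
M_out = 131.27 + (+160) = 291.27 mireds.
T_out = 10⁶/291.27 = 3433.3 K → 3450 K.

3450 K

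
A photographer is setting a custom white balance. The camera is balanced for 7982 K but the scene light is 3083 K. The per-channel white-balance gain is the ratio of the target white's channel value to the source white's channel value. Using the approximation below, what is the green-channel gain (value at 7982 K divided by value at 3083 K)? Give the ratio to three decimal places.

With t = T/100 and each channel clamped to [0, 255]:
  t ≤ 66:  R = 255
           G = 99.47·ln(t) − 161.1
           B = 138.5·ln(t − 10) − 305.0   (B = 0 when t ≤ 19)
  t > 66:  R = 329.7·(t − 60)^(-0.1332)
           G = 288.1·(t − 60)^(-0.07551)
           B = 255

At 3083 K (t = 30.83):
  G = 99.47·ln 30.83 − 161.1 = 99.47·3.4285 − 161.1 = 179.932.
At 7982 K (t = 79.82):
  G = 288.1·(79.82 − 60)^(-0.07551) = 288.1·19.82^(-0.07551) = 288.1·0.79810 = 229.932.
Gain = 229.932 / 179.932 = 1.2779 → 1.278.

1.278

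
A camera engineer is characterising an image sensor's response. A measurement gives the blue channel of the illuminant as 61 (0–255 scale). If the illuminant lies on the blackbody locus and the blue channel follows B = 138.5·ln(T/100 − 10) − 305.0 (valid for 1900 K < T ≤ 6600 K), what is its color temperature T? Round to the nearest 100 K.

ln(t − 10) = (61 + 305.0) / 138.5 = 2.6426.
t − 10 = e^2.6426 = 14.050, so t = 24.050.
T = 100·t = 2405 K → 2400 K to the nearest 100 K.

2400 K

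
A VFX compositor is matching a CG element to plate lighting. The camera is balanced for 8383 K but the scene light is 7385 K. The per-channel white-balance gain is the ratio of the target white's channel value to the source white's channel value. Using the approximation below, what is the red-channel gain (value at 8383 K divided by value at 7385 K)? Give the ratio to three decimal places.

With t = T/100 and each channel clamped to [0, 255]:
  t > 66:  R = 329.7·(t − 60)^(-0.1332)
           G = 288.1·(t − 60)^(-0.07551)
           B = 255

0.930

At 7385 K (t = 73.85):
  R = 329.7·(73.85 − 60)^(-0.1332) = 329.7·13.85^(-0.1332) = 329.7·0.70463 = 232.315.
At 8383 K (t = 83.83):
  R = 329.7·(83.83 − 60)^(-0.1332) = 329.7·23.83^(-0.1332) = 329.7·0.65549 = 216.116.
Gain = 216.116 / 232.315 = 0.9303 → 0.930.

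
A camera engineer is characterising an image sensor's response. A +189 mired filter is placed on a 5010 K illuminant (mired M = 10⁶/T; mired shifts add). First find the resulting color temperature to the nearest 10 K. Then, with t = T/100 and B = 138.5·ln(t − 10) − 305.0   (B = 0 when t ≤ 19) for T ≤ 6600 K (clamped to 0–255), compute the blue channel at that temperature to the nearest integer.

76

M_in = 10⁶/5010 = 199.60; M_out = 199.60 + (+189) = 388.60.
T_out = 10⁶/388.60 = 2573.3 K → 2570 K; t = 25.7.
B = 138.5·ln(25.7 − 10) − 305.0 = 138.5·ln 15.7 − 305.0 = 138.5·2.7537 − 305.0 = 76.382.
Rounded: 76.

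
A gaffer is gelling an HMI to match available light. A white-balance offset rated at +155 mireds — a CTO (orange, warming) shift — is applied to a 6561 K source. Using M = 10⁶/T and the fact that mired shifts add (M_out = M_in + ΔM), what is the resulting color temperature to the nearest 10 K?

3250 K

M_in = 10⁶/6561 = 152.42 mireds.
M_out = 152.42 + (+155) = 307.42 mireds.
T_out = 10⁶/307.42 = 3252.9 K → 3250 K.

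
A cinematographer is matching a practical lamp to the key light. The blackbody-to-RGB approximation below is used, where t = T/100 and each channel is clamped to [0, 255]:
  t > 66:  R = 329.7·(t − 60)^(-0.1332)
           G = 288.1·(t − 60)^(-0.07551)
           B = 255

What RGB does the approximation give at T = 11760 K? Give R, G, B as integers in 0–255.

R=192, G=212, B=255

t = 11760/100 = 117.6; the t > 66 branch applies.
R = 329.7·(117.6 − 60)^(-0.1332) = 329.7·57.6^(-0.1332) = 329.7·0.58279 = 192.146.
G = 288.1·(117.6 − 60)^(-0.07551) = 288.1·57.6^(-0.07551) = 288.1·0.73633 = 212.136.
B = 255 by definition for t > 66.
Rounded: (192, 212, 255).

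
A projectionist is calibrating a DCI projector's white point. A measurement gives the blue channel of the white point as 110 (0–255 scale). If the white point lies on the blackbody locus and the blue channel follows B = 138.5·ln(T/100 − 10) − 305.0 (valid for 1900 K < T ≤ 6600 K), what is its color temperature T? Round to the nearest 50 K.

ln(t − 10) = (110 + 305.0) / 138.5 = 2.9964.
t − 10 = e^2.9964 = 20.013, so t = 30.013.
T = 100·t = 3001 K → 3000 K to the nearest 50 K.

3000 K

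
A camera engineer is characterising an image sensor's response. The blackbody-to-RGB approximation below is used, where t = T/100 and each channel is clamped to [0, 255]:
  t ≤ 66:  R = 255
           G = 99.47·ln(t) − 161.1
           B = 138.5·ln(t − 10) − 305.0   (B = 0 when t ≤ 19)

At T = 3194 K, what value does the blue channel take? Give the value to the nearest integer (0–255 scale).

123

t = 3194/100 = 31.94; the t ≤ 66 branch applies.
B = 138.5·ln(31.94 − 10) − 305.0 = 138.5·ln 21.94 − 305.0 = 138.5·3.0883 − 305.0 = 122.731.
Rounded: 123.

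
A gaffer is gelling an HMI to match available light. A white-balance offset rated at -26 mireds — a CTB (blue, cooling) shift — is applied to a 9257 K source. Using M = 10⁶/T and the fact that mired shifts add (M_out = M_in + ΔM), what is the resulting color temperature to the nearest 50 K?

M_in = 10⁶/9257 = 108.03 mireds.
M_out = 108.03 + (-26) = 82.03 mireds.
T_out = 10⁶/82.03 = 12191.2 K → 12200 K.

12200 K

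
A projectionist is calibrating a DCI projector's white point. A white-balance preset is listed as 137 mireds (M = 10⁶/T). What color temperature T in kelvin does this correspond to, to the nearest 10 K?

7300 K

T = 10⁶ / 137 = 7299.27 K → 7300 K.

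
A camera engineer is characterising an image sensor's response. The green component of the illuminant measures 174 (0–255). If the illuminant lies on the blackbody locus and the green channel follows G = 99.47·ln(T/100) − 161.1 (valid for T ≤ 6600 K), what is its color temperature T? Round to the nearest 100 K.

2900 K

ln t = (174 + 161.1) / 99.47 = 3.3689.
t = e^3.3689 = 29.045.
T = 100·t = 2905 K → 2900 K to the nearest 100 K.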